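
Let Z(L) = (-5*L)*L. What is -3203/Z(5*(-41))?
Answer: 3203/210125 ≈ 0.015243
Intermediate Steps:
Z(L) = -5*L**2
-3203/Z(5*(-41)) = -3203/((-5*(5*(-41))**2)) = -3203/((-5*(-205)**2)) = -3203/((-5*42025)) = -3203/(-210125) = -3203*(-1/210125) = 3203/210125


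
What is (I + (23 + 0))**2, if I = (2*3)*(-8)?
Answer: 625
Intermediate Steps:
I = -48 (I = 6*(-8) = -48)
(I + (23 + 0))**2 = (-48 + (23 + 0))**2 = (-48 + 23)**2 = (-25)**2 = 625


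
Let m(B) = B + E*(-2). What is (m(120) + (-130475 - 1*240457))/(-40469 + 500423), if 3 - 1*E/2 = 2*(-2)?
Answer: -185420/229977 ≈ -0.80625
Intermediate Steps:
E = 14 (E = 6 - 4*(-2) = 6 - 2*(-4) = 6 + 8 = 14)
m(B) = -28 + B (m(B) = B + 14*(-2) = B - 28 = -28 + B)
(m(120) + (-130475 - 1*240457))/(-40469 + 500423) = ((-28 + 120) + (-130475 - 1*240457))/(-40469 + 500423) = (92 + (-130475 - 240457))/459954 = (92 - 370932)*(1/459954) = -370840*1/459954 = -185420/229977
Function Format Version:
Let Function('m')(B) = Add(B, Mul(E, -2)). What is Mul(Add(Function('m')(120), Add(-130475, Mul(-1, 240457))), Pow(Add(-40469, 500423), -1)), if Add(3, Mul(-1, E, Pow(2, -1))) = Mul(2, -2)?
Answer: Rational(-185420, 229977) ≈ -0.80625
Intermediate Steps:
E = 14 (E = Add(6, Mul(-2, Mul(2, -2))) = Add(6, Mul(-2, -4)) = Add(6, 8) = 14)
Function('m')(B) = Add(-28, B) (Function('m')(B) = Add(B, Mul(14, -2)) = Add(B, -28) = Add(-28, B))
Mul(Add(Function('m')(120), Add(-130475, Mul(-1, 240457))), Pow(Add(-40469, 500423), -1)) = Mul(Add(Add(-28, 120), Add(-130475, Mul(-1, 240457))), Pow(Add(-40469, 500423), -1)) = Mul(Add(92, Add(-130475, -240457)), Pow(459954, -1)) = Mul(Add(92, -370932), Rational(1, 459954)) = Mul(-370840, Rational(1, 459954)) = Rational(-185420, 229977)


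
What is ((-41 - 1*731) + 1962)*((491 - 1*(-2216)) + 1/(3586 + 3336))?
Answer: 11149023725/3461 ≈ 3.2213e+6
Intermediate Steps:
((-41 - 1*731) + 1962)*((491 - 1*(-2216)) + 1/(3586 + 3336)) = ((-41 - 731) + 1962)*((491 + 2216) + 1/6922) = (-772 + 1962)*(2707 + 1/6922) = 1190*(18737855/6922) = 11149023725/3461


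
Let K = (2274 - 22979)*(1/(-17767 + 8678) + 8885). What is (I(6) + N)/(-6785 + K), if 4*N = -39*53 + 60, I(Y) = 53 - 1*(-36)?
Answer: 15005939/6688439049940 ≈ 2.2436e-6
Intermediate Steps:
I(Y) = 89 (I(Y) = 53 + 36 = 89)
K = -1672048093620/9089 (K = -20705*(1/(-9089) + 8885) = -20705*(-1/9089 + 8885) = -20705*80755764/9089 = -1672048093620/9089 ≈ -1.8396e+8)
N = -2007/4 (N = (-39*53 + 60)/4 = (-2067 + 60)/4 = (¼)*(-2007) = -2007/4 ≈ -501.75)
(I(6) + N)/(-6785 + K) = (89 - 2007/4)/(-6785 - 1672048093620/9089) = -1651/(4*(-1672109762485/9089)) = -1651/4*(-9089/1672109762485) = 15005939/6688439049940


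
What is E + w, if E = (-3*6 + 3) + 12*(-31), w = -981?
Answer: -1368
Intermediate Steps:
E = -387 (E = (-18 + 3) - 372 = -15 - 372 = -387)
E + w = -387 - 981 = -1368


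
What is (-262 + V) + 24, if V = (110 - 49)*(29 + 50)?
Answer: 4581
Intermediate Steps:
V = 4819 (V = 61*79 = 4819)
(-262 + V) + 24 = (-262 + 4819) + 24 = 4557 + 24 = 4581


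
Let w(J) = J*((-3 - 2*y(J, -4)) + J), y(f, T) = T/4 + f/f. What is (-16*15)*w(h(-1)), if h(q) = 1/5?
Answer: 672/5 ≈ 134.40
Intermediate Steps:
y(f, T) = 1 + T/4 (y(f, T) = T*(¼) + 1 = T/4 + 1 = 1 + T/4)
h(q) = ⅕
w(J) = J*(-3 + J) (w(J) = J*((-3 - 2*(1 + (¼)*(-4))) + J) = J*((-3 - 2*(1 - 1)) + J) = J*((-3 - 2*0) + J) = J*((-3 + 0) + J) = J*(-3 + J))
(-16*15)*w(h(-1)) = (-16*15)*((-3 + ⅕)/5) = -48*(-14)/5 = -240*(-14/25) = 672/5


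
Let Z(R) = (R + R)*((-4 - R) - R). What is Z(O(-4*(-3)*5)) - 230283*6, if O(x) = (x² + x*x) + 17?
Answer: -209779790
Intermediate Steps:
O(x) = 17 + 2*x² (O(x) = (x² + x²) + 17 = 2*x² + 17 = 17 + 2*x²)
Z(R) = 2*R*(-4 - 2*R) (Z(R) = (2*R)*(-4 - 2*R) = 2*R*(-4 - 2*R))
Z(O(-4*(-3)*5)) - 230283*6 = -4*(17 + 2*(-4*(-3)*5)²)*(2 + (17 + 2*(-4*(-3)*5)²)) - 230283*6 = -4*(17 + 2*(12*5)²)*(2 + (17 + 2*(12*5)²)) - 1*1381698 = -4*(17 + 2*60²)*(2 + (17 + 2*60²)) - 1381698 = -4*(17 + 2*3600)*(2 + (17 + 2*3600)) - 1381698 = -4*(17 + 7200)*(2 + (17 + 7200)) - 1381698 = -4*7217*(2 + 7217) - 1381698 = -4*7217*7219 - 1381698 = -208398092 - 1381698 = -209779790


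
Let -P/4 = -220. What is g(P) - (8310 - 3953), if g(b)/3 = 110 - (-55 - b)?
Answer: -1222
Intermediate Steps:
P = 880 (P = -4*(-220) = 880)
g(b) = 495 + 3*b (g(b) = 3*(110 - (-55 - b)) = 3*(110 + (55 + b)) = 3*(165 + b) = 495 + 3*b)
g(P) - (8310 - 3953) = (495 + 3*880) - (8310 - 3953) = (495 + 2640) - 1*4357 = 3135 - 4357 = -1222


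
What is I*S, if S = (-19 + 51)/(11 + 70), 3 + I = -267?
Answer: -320/3 ≈ -106.67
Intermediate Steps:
I = -270 (I = -3 - 267 = -270)
S = 32/81 ≈ 0.39506
I*S = -270*32/81 = -320/3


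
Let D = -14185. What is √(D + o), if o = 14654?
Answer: √469 ≈ 21.656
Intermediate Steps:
√(D + o) = √(-14185 + 14654) = √469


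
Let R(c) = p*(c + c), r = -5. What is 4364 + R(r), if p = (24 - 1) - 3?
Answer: 4164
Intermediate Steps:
p = 20 (p = 23 - 3 = 20)
R(c) = 40*c (R(c) = 20*(c + c) = 20*(2*c) = 40*c)
4364 + R(r) = 4364 + 40*(-5) = 4364 - 200 = 4164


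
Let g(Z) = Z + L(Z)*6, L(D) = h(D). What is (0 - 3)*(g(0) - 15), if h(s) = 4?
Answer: -27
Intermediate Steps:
L(D) = 4
g(Z) = 24 + Z (g(Z) = Z + 4*6 = Z + 24 = 24 + Z)
(0 - 3)*(g(0) - 15) = (0 - 3)*((24 + 0) - 15) = -3*(24 - 15) = -3*9 = -27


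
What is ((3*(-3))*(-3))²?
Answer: 729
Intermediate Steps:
((3*(-3))*(-3))² = (-9*(-3))² = 27² = 729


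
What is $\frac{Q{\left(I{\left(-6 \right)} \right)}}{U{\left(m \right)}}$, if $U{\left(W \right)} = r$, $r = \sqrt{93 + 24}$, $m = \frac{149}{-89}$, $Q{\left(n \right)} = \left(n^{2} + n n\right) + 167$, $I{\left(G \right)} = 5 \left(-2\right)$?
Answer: $\frac{367 \sqrt{13}}{39} \approx 33.929$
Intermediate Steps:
$I{\left(G \right)} = -10$
$Q{\left(n \right)} = 167 + 2 n^{2}$ ($Q{\left(n \right)} = \left(n^{2} + n^{2}\right) + 167 = 2 n^{2} + 167 = 167 + 2 n^{2}$)
$m = - \frac{149}{89}$ ($m = 149 \left(- \frac{1}{89}\right) = - \frac{149}{89} \approx -1.6742$)
$r = 3 \sqrt{13}$ ($r = \sqrt{117} = 3 \sqrt{13} \approx 10.817$)
$U{\left(W \right)} = 3 \sqrt{13}$
$\frac{Q{\left(I{\left(-6 \right)} \right)}}{U{\left(m \right)}} = \frac{167 + 2 \left(-10\right)^{2}}{3 \sqrt{13}} = \left(167 + 2 \cdot 100\right) \frac{\sqrt{13}}{39} = \left(167 + 200\right) \frac{\sqrt{13}}{39} = 367 \frac{\sqrt{13}}{39} = \frac{367 \sqrt{13}}{39}$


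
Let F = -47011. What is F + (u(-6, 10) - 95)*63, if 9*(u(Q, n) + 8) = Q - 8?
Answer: -53598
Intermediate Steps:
u(Q, n) = -80/9 + Q/9 (u(Q, n) = -8 + (Q - 8)/9 = -8 + (-8 + Q)/9 = -8 + (-8/9 + Q/9) = -80/9 + Q/9)
F + (u(-6, 10) - 95)*63 = -47011 + ((-80/9 + (⅑)*(-6)) - 95)*63 = -47011 + ((-80/9 - ⅔) - 95)*63 = -47011 + (-86/9 - 95)*63 = -47011 - 941/9*63 = -47011 - 6587 = -53598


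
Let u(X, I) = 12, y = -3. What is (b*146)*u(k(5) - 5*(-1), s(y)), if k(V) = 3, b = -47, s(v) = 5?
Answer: -82344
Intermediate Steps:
(b*146)*u(k(5) - 5*(-1), s(y)) = -47*146*12 = -6862*12 = -82344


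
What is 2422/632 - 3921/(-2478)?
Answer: 706649/130508 ≈ 5.4146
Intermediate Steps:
2422/632 - 3921/(-2478) = 2422*(1/632) - 3921*(-1/2478) = 1211/316 + 1307/826 = 706649/130508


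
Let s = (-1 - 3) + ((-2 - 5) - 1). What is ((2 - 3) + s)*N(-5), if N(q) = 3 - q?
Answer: -104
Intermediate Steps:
s = -12 (s = -4 + (-7 - 1) = -4 - 8 = -12)
((2 - 3) + s)*N(-5) = ((2 - 3) - 12)*(3 - 1*(-5)) = (-1 - 12)*(3 + 5) = -13*8 = -104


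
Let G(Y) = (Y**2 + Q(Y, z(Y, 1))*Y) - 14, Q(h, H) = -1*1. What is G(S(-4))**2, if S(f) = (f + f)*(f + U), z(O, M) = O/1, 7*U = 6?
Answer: 844367364/2401 ≈ 3.5167e+5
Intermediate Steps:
U = 6/7 (U = (1/7)*6 = 6/7 ≈ 0.85714)
z(O, M) = O (z(O, M) = O*1 = O)
Q(h, H) = -1
S(f) = 2*f*(6/7 + f) (S(f) = (f + f)*(f + 6/7) = (2*f)*(6/7 + f) = 2*f*(6/7 + f))
G(Y) = -14 + Y**2 - Y (G(Y) = (Y**2 - Y) - 14 = -14 + Y**2 - Y)
G(S(-4))**2 = (-14 + ((2/7)*(-4)*(6 + 7*(-4)))**2 - 2*(-4)*(6 + 7*(-4))/7)**2 = (-14 + ((2/7)*(-4)*(6 - 28))**2 - 2*(-4)*(6 - 28)/7)**2 = (-14 + ((2/7)*(-4)*(-22))**2 - 2*(-4)*(-22)/7)**2 = (-14 + (176/7)**2 - 1*176/7)**2 = (-14 + 30976/49 - 176/7)**2 = (29058/49)**2 = 844367364/2401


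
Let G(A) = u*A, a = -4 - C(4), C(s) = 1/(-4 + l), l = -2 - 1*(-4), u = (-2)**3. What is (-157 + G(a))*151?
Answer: -19479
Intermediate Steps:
u = -8
l = 2 (l = -2 + 4 = 2)
C(s) = -1/2 (C(s) = 1/(-4 + 2) = 1/(-2) = -1/2)
a = -7/2 (a = -4 - 1*(-1/2) = -4 + 1/2 = -7/2 ≈ -3.5000)
G(A) = -8*A
(-157 + G(a))*151 = (-157 - 8*(-7/2))*151 = (-157 + 28)*151 = -129*151 = -19479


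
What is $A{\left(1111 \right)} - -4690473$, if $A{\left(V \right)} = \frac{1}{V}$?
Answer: $\frac{5211115504}{1111} \approx 4.6905 \cdot 10^{6}$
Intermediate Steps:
$A{\left(1111 \right)} - -4690473 = \frac{1}{1111} - -4690473 = \frac{1}{1111} + 4690473 = \frac{5211115504}{1111}$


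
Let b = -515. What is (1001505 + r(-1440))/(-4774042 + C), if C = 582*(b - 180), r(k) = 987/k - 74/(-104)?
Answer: -6249391363/32314039680 ≈ -0.19340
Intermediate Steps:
r(k) = 37/52 + 987/k (r(k) = 987/k - 74*(-1/104) = 987/k + 37/52 = 37/52 + 987/k)
C = -404490 (C = 582*(-515 - 180) = 582*(-695) = -404490)
(1001505 + r(-1440))/(-4774042 + C) = (1001505 + (37/52 + 987/(-1440)))/(-4774042 - 404490) = (1001505 + (37/52 + 987*(-1/1440)))/(-5178532) = (1001505 + (37/52 - 329/480))*(-1/5178532) = (1001505 + 163/6240)*(-1/5178532) = (6249391363/6240)*(-1/5178532) = -6249391363/32314039680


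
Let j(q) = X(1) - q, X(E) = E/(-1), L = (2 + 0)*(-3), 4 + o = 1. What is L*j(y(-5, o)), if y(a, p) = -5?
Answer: -24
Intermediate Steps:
o = -3 (o = -4 + 1 = -3)
L = -6 (L = 2*(-3) = -6)
X(E) = -E (X(E) = E*(-1) = -E)
j(q) = -1 - q (j(q) = -1*1 - q = -1 - q)
L*j(y(-5, o)) = -6*(-1 - 1*(-5)) = -6*(-1 + 5) = -6*4 = -24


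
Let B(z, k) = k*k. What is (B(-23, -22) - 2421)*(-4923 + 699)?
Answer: 8181888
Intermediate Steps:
B(z, k) = k²
(B(-23, -22) - 2421)*(-4923 + 699) = ((-22)² - 2421)*(-4923 + 699) = (484 - 2421)*(-4224) = -1937*(-4224) = 8181888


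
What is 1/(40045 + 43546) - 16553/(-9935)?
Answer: 1383691758/830476585 ≈ 1.6661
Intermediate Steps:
1/(40045 + 43546) - 16553/(-9935) = 1/83591 - 16553*(-1)/9935 = 1/83591 - 1*(-16553/9935) = 1/83591 + 16553/9935 = 1383691758/830476585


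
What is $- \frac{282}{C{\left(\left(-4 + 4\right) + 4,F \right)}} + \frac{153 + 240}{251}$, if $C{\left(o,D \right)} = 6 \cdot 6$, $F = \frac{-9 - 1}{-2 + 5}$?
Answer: $- \frac{9439}{1506} \approx -6.2676$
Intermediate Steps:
$F = - \frac{10}{3} \approx -3.3333$
$C{\left(o,D \right)} = 36$
$- \frac{282}{C{\left(\left(-4 + 4\right) + 4,F \right)}} + \frac{153 + 240}{251} = - \frac{282}{36} + \frac{153 + 240}{251} = \left(-282\right) \frac{1}{36} + 393 \cdot \frac{1}{251} = - \frac{47}{6} + \frac{393}{251} = - \frac{9439}{1506}$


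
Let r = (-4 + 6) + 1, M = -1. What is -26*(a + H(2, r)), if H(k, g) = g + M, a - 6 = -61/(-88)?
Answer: -9945/44 ≈ -226.02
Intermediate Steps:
a = 589/88 (a = 6 - 61/(-88) = 6 - 61*(-1/88) = 6 + 61/88 = 589/88 ≈ 6.6932)
r = 3 (r = 2 + 1 = 3)
H(k, g) = -1 + g (H(k, g) = g - 1 = -1 + g)
-26*(a + H(2, r)) = -26*(589/88 + (-1 + 3)) = -26*(589/88 + 2) = -26*765/88 = -9945/44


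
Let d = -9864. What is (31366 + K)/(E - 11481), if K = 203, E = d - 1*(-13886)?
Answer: -31569/7459 ≈ -4.2323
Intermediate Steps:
E = 4022 (E = -9864 - 1*(-13886) = -9864 + 13886 = 4022)
(31366 + K)/(E - 11481) = (31366 + 203)/(4022 - 11481) = 31569/(-7459) = 31569*(-1/7459) = -31569/7459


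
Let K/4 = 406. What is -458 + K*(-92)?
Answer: -149866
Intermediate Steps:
K = 1624 (K = 4*406 = 1624)
-458 + K*(-92) = -458 + 1624*(-92) = -458 - 149408 = -149866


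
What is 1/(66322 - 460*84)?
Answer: 1/27682 ≈ 3.6125e-5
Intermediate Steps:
1/(66322 - 460*84) = 1/(66322 - 38640) = 1/27682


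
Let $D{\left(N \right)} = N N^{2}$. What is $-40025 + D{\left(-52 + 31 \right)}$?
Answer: $-49286$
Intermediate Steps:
$D{\left(N \right)} = N^{3}$
$-40025 + D{\left(-52 + 31 \right)} = -40025 + \left(-52 + 31\right)^{3} = -40025 + \left(-21\right)^{3} = -40025 - 9261 = -49286$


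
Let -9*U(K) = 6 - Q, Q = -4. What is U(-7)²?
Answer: 100/81 ≈ 1.2346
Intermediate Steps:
U(K) = -10/9 (U(K) = -(6 - 1*(-4))/9 = -(6 + 4)/9 = -⅑*10 = -10/9)
U(-7)² = (-10/9)² = 100/81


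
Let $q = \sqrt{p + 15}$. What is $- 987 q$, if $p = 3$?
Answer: $- 2961 \sqrt{2} \approx -4187.5$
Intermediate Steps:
$q = 3 \sqrt{2}$ ($q = \sqrt{3 + 15} = \sqrt{18} = 3 \sqrt{2} \approx 4.2426$)
$- 987 q = - 987 \cdot 3 \sqrt{2} = - 2961 \sqrt{2}$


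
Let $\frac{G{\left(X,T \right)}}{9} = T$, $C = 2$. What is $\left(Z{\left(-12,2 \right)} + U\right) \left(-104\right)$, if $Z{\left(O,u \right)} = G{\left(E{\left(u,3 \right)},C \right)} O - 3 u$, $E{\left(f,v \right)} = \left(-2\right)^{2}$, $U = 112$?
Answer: $11440$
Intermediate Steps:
$E{\left(f,v \right)} = 4$
$G{\left(X,T \right)} = 9 T$
$Z{\left(O,u \right)} = - 3 u + 18 O$ ($Z{\left(O,u \right)} = 9 \cdot 2 O - 3 u = 18 O - 3 u = - 3 u + 18 O$)
$\left(Z{\left(-12,2 \right)} + U\right) \left(-104\right) = \left(\left(\left(-3\right) 2 + 18 \left(-12\right)\right) + 112\right) \left(-104\right) = \left(\left(-6 - 216\right) + 112\right) \left(-104\right) = \left(-222 + 112\right) \left(-104\right) = \left(-110\right) \left(-104\right) = 11440$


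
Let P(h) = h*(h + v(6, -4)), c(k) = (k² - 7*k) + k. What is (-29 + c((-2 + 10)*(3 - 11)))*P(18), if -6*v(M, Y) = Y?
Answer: 1495536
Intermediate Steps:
c(k) = k² - 6*k
v(M, Y) = -Y/6
P(h) = h*(⅔ + h) (P(h) = h*(h - ⅙*(-4)) = h*(h + ⅔) = h*(⅔ + h))
(-29 + c((-2 + 10)*(3 - 11)))*P(18) = (-29 + ((-2 + 10)*(3 - 11))*(-6 + (-2 + 10)*(3 - 11)))*((⅓)*18*(2 + 3*18)) = (-29 + (8*(-8))*(-6 + 8*(-8)))*((⅓)*18*(2 + 54)) = (-29 - 64*(-6 - 64))*((⅓)*18*56) = (-29 - 64*(-70))*336 = (-29 + 4480)*336 = 4451*336 = 1495536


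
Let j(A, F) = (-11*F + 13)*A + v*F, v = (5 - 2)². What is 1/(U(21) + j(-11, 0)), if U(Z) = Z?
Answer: -1/122 ≈ -0.0081967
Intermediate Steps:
v = 9 (v = 3² = 9)
j(A, F) = 9*F + A*(13 - 11*F) (j(A, F) = (-11*F + 13)*A + 9*F = (13 - 11*F)*A + 9*F = A*(13 - 11*F) + 9*F = 9*F + A*(13 - 11*F))
1/(U(21) + j(-11, 0)) = 1/(21 + (9*0 + 13*(-11) - 11*(-11)*0)) = 1/(21 + (0 - 143 + 0)) = 1/(21 - 143) = 1/(-122) = -1/122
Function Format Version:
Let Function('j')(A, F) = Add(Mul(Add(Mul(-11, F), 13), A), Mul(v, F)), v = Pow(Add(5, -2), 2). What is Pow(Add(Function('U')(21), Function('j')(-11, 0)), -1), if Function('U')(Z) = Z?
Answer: Rational(-1, 122) ≈ -0.0081967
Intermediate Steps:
v = 9 (v = Pow(3, 2) = 9)
Function('j')(A, F) = Add(Mul(9, F), Mul(A, Add(13, Mul(-11, F)))) (Function('j')(A, F) = Add(Mul(Add(Mul(-11, F), 13), A), Mul(9, F)) = Add(Mul(Add(13, Mul(-11, F)), A), Mul(9, F)) = Add(Mul(A, Add(13, Mul(-11, F))), Mul(9, F)) = Add(Mul(9, F), Mul(A, Add(13, Mul(-11, F)))))
Pow(Add(Function('U')(21), Function('j')(-11, 0)), -1) = Pow(Add(21, Add(Mul(9, 0), Mul(13, -11), Mul(-11, -11, 0))), -1) = Pow(Add(21, Add(0, -143, 0)), -1) = Pow(Add(21, -143), -1) = Pow(-122, -1) = Rational(-1, 122)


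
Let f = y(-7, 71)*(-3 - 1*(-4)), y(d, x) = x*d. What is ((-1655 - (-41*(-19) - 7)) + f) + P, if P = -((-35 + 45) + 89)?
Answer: -3023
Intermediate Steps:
y(d, x) = d*x
f = -497 (f = (-7*71)*(-3 - 1*(-4)) = -497*(-3 + 4) = -497*1 = -497)
P = -99 (P = -(10 + 89) = -1*99 = -99)
((-1655 - (-41*(-19) - 7)) + f) + P = ((-1655 - (-41*(-19) - 7)) - 497) - 99 = ((-1655 - (779 - 7)) - 497) - 99 = ((-1655 - 1*772) - 497) - 99 = ((-1655 - 772) - 497) - 99 = (-2427 - 497) - 99 = -2924 - 99 = -3023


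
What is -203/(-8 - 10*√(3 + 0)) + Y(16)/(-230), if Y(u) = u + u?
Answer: -47634/6785 + 1015*√3/118 ≈ 7.8781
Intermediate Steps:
Y(u) = 2*u
-203/(-8 - 10*√(3 + 0)) + Y(16)/(-230) = -203/(-8 - 10*√(3 + 0)) + (2*16)/(-230) = -203/(-8 - 10*√3) + 32*(-1/230) = -203/(-8 - 10*√3) - 16/115 = -16/115 - 203/(-8 - 10*√3)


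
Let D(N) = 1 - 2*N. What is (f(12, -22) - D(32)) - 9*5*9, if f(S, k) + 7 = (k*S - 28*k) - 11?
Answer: -8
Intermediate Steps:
f(S, k) = -18 - 28*k + S*k (f(S, k) = -7 + ((k*S - 28*k) - 11) = -7 + ((S*k - 28*k) - 11) = -7 + ((-28*k + S*k) - 11) = -7 + (-11 - 28*k + S*k) = -18 - 28*k + S*k)
(f(12, -22) - D(32)) - 9*5*9 = ((-18 - 28*(-22) + 12*(-22)) - (1 - 2*32)) - 9*5*9 = ((-18 + 616 - 264) - (1 - 64)) - 45*9 = (334 - 1*(-63)) - 1*405 = (334 + 63) - 405 = 397 - 405 = -8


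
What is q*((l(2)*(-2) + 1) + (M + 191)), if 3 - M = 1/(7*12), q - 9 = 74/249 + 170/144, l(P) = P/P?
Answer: 145007395/71712 ≈ 2022.1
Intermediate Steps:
l(P) = 1
q = 62615/5976 (q = 9 + (74/249 + 170/144) = 9 + (74*(1/249) + 170*(1/144)) = 9 + (74/249 + 85/72) = 9 + 8831/5976 = 62615/5976 ≈ 10.478)
M = 251/84 (M = 3 - 1/(7*12) = 3 - 1/84 = 251/84 ≈ 2.9881)
q*((l(2)*(-2) + 1) + (M + 191)) = 62615*((1*(-2) + 1) + (251/84 + 191))/5976 = 62615*((-2 + 1) + 16295/84)/5976 = 62615*(-1 + 16295/84)/5976 = (62615/5976)*(16211/84) = 145007395/71712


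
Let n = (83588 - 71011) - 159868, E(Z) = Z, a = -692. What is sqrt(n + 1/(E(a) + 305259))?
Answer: 2*I*sqrt(3415717229576933)/304567 ≈ 383.79*I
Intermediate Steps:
n = -147291 (n = 12577 - 159868 = -147291)
sqrt(n + 1/(E(a) + 305259)) = sqrt(-147291 + 1/(-692 + 305259)) = sqrt(-147291 + 1/304567) = sqrt(-44859977996/304567) = 2*I*sqrt(3415717229576933)/304567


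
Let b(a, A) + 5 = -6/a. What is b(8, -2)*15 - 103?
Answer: -757/4 ≈ -189.25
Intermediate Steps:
b(a, A) = -5 - 6/a
b(8, -2)*15 - 103 = (-5 - 6/8)*15 - 103 = (-5 - 6*⅛)*15 - 103 = (-5 - ¾)*15 - 103 = -23/4*15 - 103 = -345/4 - 103 = -757/4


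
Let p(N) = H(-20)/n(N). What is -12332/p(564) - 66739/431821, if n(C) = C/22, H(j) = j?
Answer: 375424097681/23750155 ≈ 15807.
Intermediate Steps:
n(C) = C/22 (n(C) = C*(1/22) = C/22)
p(N) = -440/N (p(N) = -20*22/N = -440/N)
-12332/p(564) - 66739/431821 = -12332/((-440/564)) - 66739/431821 = -12332/((-440*1/564)) - 66739*1/431821 = -12332/(-110/141) - 66739/431821 = -12332*(-141/110) - 66739/431821 = 869406/55 - 66739/431821 = 375424097681/23750155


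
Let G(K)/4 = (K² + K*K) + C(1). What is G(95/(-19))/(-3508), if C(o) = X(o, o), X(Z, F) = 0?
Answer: -50/877 ≈ -0.057013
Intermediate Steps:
C(o) = 0
G(K) = 8*K² (G(K) = 4*((K² + K*K) + 0) = 4*((K² + K²) + 0) = 4*(2*K² + 0) = 4*(2*K²) = 8*K²)
G(95/(-19))/(-3508) = (8*(95/(-19))²)/(-3508) = (8*(95*(-1/19))²)*(-1/3508) = (8*(-5)²)*(-1/3508) = (8*25)*(-1/3508) = 200*(-1/3508) = -50/877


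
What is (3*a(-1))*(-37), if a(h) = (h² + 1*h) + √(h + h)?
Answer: -111*I*√2 ≈ -156.98*I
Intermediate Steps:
a(h) = h + h² + √2*√h (a(h) = (h² + h) + √(2*h) = (h + h²) + √2*√h = h + h² + √2*√h)
(3*a(-1))*(-37) = (3*(-1 + (-1)² + √2*√(-1)))*(-37) = (3*(-1 + 1 + √2*I))*(-37) = (3*(-1 + 1 + I*√2))*(-37) = (3*(I*√2))*(-37) = (3*I*√2)*(-37) = -111*I*√2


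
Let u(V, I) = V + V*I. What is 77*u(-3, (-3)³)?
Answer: 6006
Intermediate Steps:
u(V, I) = V + I*V
77*u(-3, (-3)³) = 77*(-3*(1 + (-3)³)) = 77*(-3*(1 - 27)) = 77*(-3*(-26)) = 77*78 = 6006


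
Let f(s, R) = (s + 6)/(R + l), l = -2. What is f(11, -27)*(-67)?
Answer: 1139/29 ≈ 39.276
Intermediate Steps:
f(s, R) = (6 + s)/(-2 + R) (f(s, R) = (s + 6)/(R - 2) = (6 + s)/(-2 + R))
f(11, -27)*(-67) = ((6 + 11)/(-2 - 27))*(-67) = (17/(-29))*(-67) = -1/29*17*(-67) = -17/29*(-67) = 1139/29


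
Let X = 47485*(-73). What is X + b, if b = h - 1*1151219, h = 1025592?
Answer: -3592032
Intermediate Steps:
b = -125627 (b = 1025592 - 1*1151219 = 1025592 - 1151219 = -125627)
X = -3466405
X + b = -3466405 - 125627 = -3592032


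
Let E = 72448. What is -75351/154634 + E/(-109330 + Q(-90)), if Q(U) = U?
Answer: -4861957613/4230013070 ≈ -1.1494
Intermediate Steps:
-75351/154634 + E/(-109330 + Q(-90)) = -75351/154634 + 72448/(-109330 - 90) = -75351*1/154634 + 72448/(-109420) = -75351/154634 + 72448*(-1/109420) = -75351/154634 - 18112/27355 = -4861957613/4230013070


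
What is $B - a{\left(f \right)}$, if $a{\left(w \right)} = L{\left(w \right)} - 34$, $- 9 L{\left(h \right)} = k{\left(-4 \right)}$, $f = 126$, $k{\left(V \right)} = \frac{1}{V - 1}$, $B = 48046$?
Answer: $\frac{2163599}{45} \approx 48080.0$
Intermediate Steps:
$k{\left(V \right)} = \frac{1}{-1 + V}$
$L{\left(h \right)} = \frac{1}{45}$ ($L{\left(h \right)} = - \frac{1}{9 \left(-1 - 4\right)} = - \frac{1}{9 \left(-5\right)} = \left(- \frac{1}{9}\right) \left(- \frac{1}{5}\right) = \frac{1}{45}$)
$a{\left(w \right)} = - \frac{1529}{45}$ ($a{\left(w \right)} = \frac{1}{45} - 34 = - \frac{1529}{45}$)
$B - a{\left(f \right)} = 48046 - - \frac{1529}{45} = 48046 + \frac{1529}{45} = \frac{2163599}{45}$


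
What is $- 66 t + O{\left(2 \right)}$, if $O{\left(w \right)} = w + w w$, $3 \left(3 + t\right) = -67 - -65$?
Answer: $248$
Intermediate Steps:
$t = - \frac{11}{3}$ ($t = -3 + \frac{-67 - -65}{3} = -3 + \frac{-67 + 65}{3} = -3 + \frac{1}{3} \left(-2\right) = -3 - \frac{2}{3} = - \frac{11}{3} \approx -3.6667$)
$O{\left(w \right)} = w + w^{2}$
$- 66 t + O{\left(2 \right)} = \left(-66\right) \left(- \frac{11}{3}\right) + 2 \left(1 + 2\right) = 242 + 2 \cdot 3 = 242 + 6 = 248$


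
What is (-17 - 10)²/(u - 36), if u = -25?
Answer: -729/61 ≈ -11.951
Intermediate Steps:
(-17 - 10)²/(u - 36) = (-17 - 10)²/(-25 - 36) = (-27)²/(-61) = 729*(-1/61) = -729/61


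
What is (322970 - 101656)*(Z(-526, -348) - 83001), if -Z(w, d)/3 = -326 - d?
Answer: -18383890038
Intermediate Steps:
Z(w, d) = 978 + 3*d (Z(w, d) = -3*(-326 - d) = 978 + 3*d)
(322970 - 101656)*(Z(-526, -348) - 83001) = (322970 - 101656)*((978 + 3*(-348)) - 83001) = 221314*((978 - 1044) - 83001) = 221314*(-66 - 83001) = 221314*(-83067) = -18383890038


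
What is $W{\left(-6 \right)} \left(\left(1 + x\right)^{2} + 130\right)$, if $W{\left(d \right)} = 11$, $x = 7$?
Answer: $2134$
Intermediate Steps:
$W{\left(-6 \right)} \left(\left(1 + x\right)^{2} + 130\right) = 11 \left(\left(1 + 7\right)^{2} + 130\right) = 11 \left(8^{2} + 130\right) = 11 \left(64 + 130\right) = 11 \cdot 194 = 2134$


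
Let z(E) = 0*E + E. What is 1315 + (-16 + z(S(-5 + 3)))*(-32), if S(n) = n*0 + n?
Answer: 1891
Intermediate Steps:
S(n) = n (S(n) = 0 + n = n)
z(E) = E (z(E) = 0 + E = E)
1315 + (-16 + z(S(-5 + 3)))*(-32) = 1315 + (-16 + (-5 + 3))*(-32) = 1315 + (-16 - 2)*(-32) = 1315 - 18*(-32) = 1315 + 576 = 1891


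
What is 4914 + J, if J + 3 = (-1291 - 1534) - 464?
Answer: 1622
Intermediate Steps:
J = -3292 (J = -3 + ((-1291 - 1534) - 464) = -3 + (-2825 - 464) = -3 - 3289 = -3292)
4914 + J = 4914 - 3292 = 1622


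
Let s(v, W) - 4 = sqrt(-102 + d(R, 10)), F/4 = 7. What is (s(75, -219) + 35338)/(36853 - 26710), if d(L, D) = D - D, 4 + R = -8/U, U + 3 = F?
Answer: 35342/10143 + I*sqrt(102)/10143 ≈ 3.4844 + 0.00099571*I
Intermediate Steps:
F = 28 (F = 4*7 = 28)
U = 25 (U = -3 + 28 = 25)
R = -108/25 (R = -4 - 8/25 = -108/25 ≈ -4.3200)
d(L, D) = 0
s(v, W) = 4 + I*sqrt(102) (s(v, W) = 4 + sqrt(-102 + 0) = 4 + sqrt(-102) = 4 + I*sqrt(102))
(s(75, -219) + 35338)/(36853 - 26710) = ((4 + I*sqrt(102)) + 35338)/(36853 - 26710) = (35342 + I*sqrt(102))/10143 = (35342 + I*sqrt(102))*(1/10143) = 35342/10143 + I*sqrt(102)/10143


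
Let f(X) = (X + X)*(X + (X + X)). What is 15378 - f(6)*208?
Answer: -29550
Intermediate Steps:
f(X) = 6*X² (f(X) = (2*X)*(X + 2*X) = (2*X)*(3*X) = 6*X²)
15378 - f(6)*208 = 15378 - 6*6²*208 = 15378 - 6*36*208 = 15378 - 216*208 = 15378 - 1*44928 = 15378 - 44928 = -29550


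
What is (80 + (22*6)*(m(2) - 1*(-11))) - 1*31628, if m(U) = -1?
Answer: -30228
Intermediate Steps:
(80 + (22*6)*(m(2) - 1*(-11))) - 1*31628 = (80 + (22*6)*(-1 - 1*(-11))) - 1*31628 = (80 + 132*(-1 + 11)) - 31628 = (80 + 132*10) - 31628 = (80 + 1320) - 31628 = 1400 - 31628 = -30228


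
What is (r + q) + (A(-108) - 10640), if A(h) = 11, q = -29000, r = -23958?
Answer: -63587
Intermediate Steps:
(r + q) + (A(-108) - 10640) = (-23958 - 29000) + (11 - 10640) = -52958 - 10629 = -63587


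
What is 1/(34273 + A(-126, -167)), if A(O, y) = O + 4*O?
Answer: 1/33643 ≈ 2.9724e-5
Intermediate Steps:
A(O, y) = 5*O
1/(34273 + A(-126, -167)) = 1/(34273 + 5*(-126)) = 1/(34273 - 630) = 1/33643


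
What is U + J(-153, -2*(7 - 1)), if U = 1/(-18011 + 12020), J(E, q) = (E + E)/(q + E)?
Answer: 611027/329505 ≈ 1.8544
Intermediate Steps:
J(E, q) = 2*E/(E + q) (J(E, q) = (2*E)/(E + q) = 2*E/(E + q))
U = -1/5991 (U = 1/(-5991) = -1/5991 ≈ -0.00016692)
U + J(-153, -2*(7 - 1)) = -1/5991 + 2*(-153)/(-153 - 2*(7 - 1)) = -1/5991 + 2*(-153)/(-153 - 2*6) = -1/5991 + 2*(-153)/(-153 - 12) = -1/5991 + 2*(-153)/(-165) = -1/5991 + 2*(-153)*(-1/165) = -1/5991 + 102/55 = 611027/329505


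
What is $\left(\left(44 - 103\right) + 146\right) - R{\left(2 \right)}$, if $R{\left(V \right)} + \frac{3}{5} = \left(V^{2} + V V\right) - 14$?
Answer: $\frac{468}{5} \approx 93.6$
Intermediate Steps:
$R{\left(V \right)} = - \frac{73}{5} + 2 V^{2}$ ($R{\left(V \right)} = - \frac{3}{5} - \left(14 - V^{2} - V V\right) = - \frac{3}{5} + \left(\left(V^{2} + V^{2}\right) - 14\right) = - \frac{3}{5} + \left(2 V^{2} - 14\right) = - \frac{3}{5} + \left(-14 + 2 V^{2}\right) = - \frac{73}{5} + 2 V^{2}$)
$\left(\left(44 - 103\right) + 146\right) - R{\left(2 \right)} = \left(\left(44 - 103\right) + 146\right) - \left(- \frac{73}{5} + 2 \cdot 2^{2}\right) = \left(-59 + 146\right) - \left(- \frac{73}{5} + 2 \cdot 4\right) = 87 - \left(- \frac{73}{5} + 8\right) = 87 - - \frac{33}{5} = 87 + \frac{33}{5} = \frac{468}{5}$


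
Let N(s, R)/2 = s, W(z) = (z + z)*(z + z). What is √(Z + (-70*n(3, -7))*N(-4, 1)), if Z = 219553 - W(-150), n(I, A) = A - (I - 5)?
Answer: √126753 ≈ 356.02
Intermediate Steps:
W(z) = 4*z² (W(z) = (2*z)*(2*z) = 4*z²)
N(s, R) = 2*s
n(I, A) = 5 + A - I (n(I, A) = A - (-5 + I) = A + (5 - I) = 5 + A - I)
Z = 129553 (Z = 219553 - 4*(-150)² = 219553 - 4*22500 = 219553 - 1*90000 = 219553 - 90000 = 129553)
√(Z + (-70*n(3, -7))*N(-4, 1)) = √(129553 + (-70*(5 - 7 - 1*3))*(2*(-4))) = √(129553 - 70*(5 - 7 - 3)*(-8)) = √(129553 - 70*(-5)*(-8)) = √(129553 + 350*(-8)) = √(129553 - 2800) = √126753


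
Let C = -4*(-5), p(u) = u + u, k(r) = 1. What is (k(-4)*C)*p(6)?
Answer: 240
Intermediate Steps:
p(u) = 2*u
C = 20
(k(-4)*C)*p(6) = (1*20)*(2*6) = 20*12 = 240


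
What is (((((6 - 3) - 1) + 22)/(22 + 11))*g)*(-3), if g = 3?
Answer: -72/11 ≈ -6.5455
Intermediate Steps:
(((((6 - 3) - 1) + 22)/(22 + 11))*g)*(-3) = (((((6 - 3) - 1) + 22)/(22 + 11))*3)*(-3) = ((((3 - 1) + 22)/33)*3)*(-3) = (((2 + 22)*(1/33))*3)*(-3) = ((24*(1/33))*3)*(-3) = ((8/11)*3)*(-3) = (24/11)*(-3) = -72/11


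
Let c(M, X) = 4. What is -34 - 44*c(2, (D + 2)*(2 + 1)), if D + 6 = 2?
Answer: -210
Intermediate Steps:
D = -4 (D = -6 + 2 = -4)
-34 - 44*c(2, (D + 2)*(2 + 1)) = -34 - 44*4 = -34 - 176 = -210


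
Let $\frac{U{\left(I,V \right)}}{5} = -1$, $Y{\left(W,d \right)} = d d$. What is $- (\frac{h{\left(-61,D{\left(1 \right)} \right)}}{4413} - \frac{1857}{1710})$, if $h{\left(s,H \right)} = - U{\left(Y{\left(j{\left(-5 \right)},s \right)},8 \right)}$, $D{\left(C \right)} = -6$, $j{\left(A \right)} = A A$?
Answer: $\frac{909599}{838470} \approx 1.0848$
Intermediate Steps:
$j{\left(A \right)} = A^{2}$
$Y{\left(W,d \right)} = d^{2}$
$U{\left(I,V \right)} = -5$ ($U{\left(I,V \right)} = 5 \left(-1\right) = -5$)
$h{\left(s,H \right)} = 5$ ($h{\left(s,H \right)} = \left(-1\right) \left(-5\right) = 5$)
$- (\frac{h{\left(-61,D{\left(1 \right)} \right)}}{4413} - \frac{1857}{1710}) = - (\frac{5}{4413} - \frac{1857}{1710}) = - (5 \cdot \frac{1}{4413} - \frac{619}{570}) = - (\frac{5}{4413} - \frac{619}{570}) = \left(-1\right) \left(- \frac{909599}{838470}\right) = \frac{909599}{838470}$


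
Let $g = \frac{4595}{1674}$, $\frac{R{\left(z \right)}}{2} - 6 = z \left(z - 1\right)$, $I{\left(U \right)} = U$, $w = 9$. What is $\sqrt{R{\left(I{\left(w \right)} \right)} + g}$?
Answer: $\frac{\sqrt{49427454}}{558} \approx 12.599$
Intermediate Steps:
$R{\left(z \right)} = 12 + 2 z \left(-1 + z\right)$ ($R{\left(z \right)} = 12 + 2 z \left(z - 1\right) = 12 + 2 z \left(-1 + z\right)$)
$g = \frac{4595}{1674}$ ($g = 4595 \cdot \frac{1}{1674} = \frac{4595}{1674} \approx 2.7449$)
$\sqrt{R{\left(I{\left(w \right)} \right)} + g} = \sqrt{\left(12 - 18 + 2 \cdot 9^{2}\right) + \frac{4595}{1674}} = \sqrt{\left(12 - 18 + 2 \cdot 81\right) + \frac{4595}{1674}} = \sqrt{\left(12 - 18 + 162\right) + \frac{4595}{1674}} = \sqrt{156 + \frac{4595}{1674}} = \sqrt{\frac{265739}{1674}} = \frac{\sqrt{49427454}}{558}$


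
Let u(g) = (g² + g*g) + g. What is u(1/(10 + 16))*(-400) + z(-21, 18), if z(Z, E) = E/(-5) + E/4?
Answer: -26479/1690 ≈ -15.668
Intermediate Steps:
z(Z, E) = E/20 (z(Z, E) = E*(-⅕) + E*(¼) = -E/5 + E/4 = E/20)
u(g) = g + 2*g² (u(g) = (g² + g²) + g = 2*g² + g = g + 2*g²)
u(1/(10 + 16))*(-400) + z(-21, 18) = ((1 + 2/(10 + 16))/(10 + 16))*(-400) + (1/20)*18 = ((1 + 2/26)/26)*(-400) + 9/10 = ((1 + 2*(1/26))/26)*(-400) + 9/10 = ((1 + 1/13)/26)*(-400) + 9/10 = ((1/26)*(14/13))*(-400) + 9/10 = (7/169)*(-400) + 9/10 = -2800/169 + 9/10 = -26479/1690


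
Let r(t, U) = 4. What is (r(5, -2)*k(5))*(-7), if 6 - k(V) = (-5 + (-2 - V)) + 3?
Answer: -420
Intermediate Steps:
k(V) = 10 + V (k(V) = 6 - ((-5 + (-2 - V)) + 3) = 6 - ((-7 - V) + 3) = 6 - (-4 - V) = 6 + (4 + V) = 10 + V)
(r(5, -2)*k(5))*(-7) = (4*(10 + 5))*(-7) = (4*15)*(-7) = 60*(-7) = -420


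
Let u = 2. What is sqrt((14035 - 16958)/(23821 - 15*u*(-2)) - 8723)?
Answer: I*sqrt(4974815554566)/23881 ≈ 93.398*I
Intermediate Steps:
sqrt((14035 - 16958)/(23821 - 15*u*(-2)) - 8723) = sqrt((14035 - 16958)/(23821 - 15*2*(-2)) - 8723) = sqrt(-2923/(23821 - 30*(-2)) - 8723) = sqrt(-2923/(23821 + 60) - 8723) = sqrt(-2923/23881 - 8723) = sqrt(-208316886/23881) = I*sqrt(4974815554566)/23881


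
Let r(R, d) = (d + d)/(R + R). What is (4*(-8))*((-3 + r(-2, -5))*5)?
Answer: 80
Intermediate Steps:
r(R, d) = d/R (r(R, d) = (2*d)/((2*R)) = (2*d)*(1/(2*R)) = d/R)
(4*(-8))*((-3 + r(-2, -5))*5) = (4*(-8))*((-3 - 5/(-2))*5) = -32*(-3 - 5*(-½))*5 = -32*(-3 + 5/2)*5 = -(-16)*5 = -32*(-5/2) = 80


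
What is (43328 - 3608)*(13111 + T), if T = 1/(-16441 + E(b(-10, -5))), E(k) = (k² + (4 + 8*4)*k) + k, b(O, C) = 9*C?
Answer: 8374484962800/16081 ≈ 5.2077e+8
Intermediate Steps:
E(k) = k² + 37*k (E(k) = (k² + (4 + 32)*k) + k = (k² + 36*k) + k = k² + 37*k)
T = -1/16081 (T = 1/(-16441 + (9*(-5))*(37 + 9*(-5))) = 1/(-16441 - 45*(37 - 45)) = 1/(-16441 - 45*(-8)) = 1/(-16441 + 360) = 1/(-16081) = -1/16081 ≈ -6.2185e-5)
(43328 - 3608)*(13111 + T) = (43328 - 3608)*(13111 - 1/16081) = 39720*(210837990/16081) = 8374484962800/16081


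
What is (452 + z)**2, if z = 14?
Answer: 217156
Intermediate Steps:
(452 + z)**2 = (452 + 14)**2 = 466**2 = 217156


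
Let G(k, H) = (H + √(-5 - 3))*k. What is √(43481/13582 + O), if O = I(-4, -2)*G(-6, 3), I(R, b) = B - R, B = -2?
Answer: √(-6050387122 - 4427297376*I*√2)/13582 ≈ 2.6833 - 6.3245*I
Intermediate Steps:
I(R, b) = -2 - R
G(k, H) = k*(H + 2*I*√2) (G(k, H) = (H + √(-8))*k = (H + 2*I*√2)*k = k*(H + 2*I*√2))
O = -36 - 24*I*√2 (O = (-2 - 1*(-4))*(-6*(3 + 2*I*√2)) = (-2 + 4)*(-18 - 12*I*√2) = 2*(-18 - 12*I*√2) = -36 - 24*I*√2 ≈ -36.0 - 33.941*I)
√(43481/13582 + O) = √(43481/13582 + (-36 - 24*I*√2)) = √(-445471/13582 - 24*I*√2)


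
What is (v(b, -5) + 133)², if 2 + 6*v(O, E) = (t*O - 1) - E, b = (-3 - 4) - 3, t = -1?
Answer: 18225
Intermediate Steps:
b = -10 (b = -7 - 3 = -10)
v(O, E) = -½ - E/6 - O/6 (v(O, E) = -⅓ + ((-O - 1) - E)/6 = -⅓ + ((-1 - O) - E)/6 = -⅓ + (-1 - E - O)/6 = -⅓ + (-⅙ - E/6 - O/6) = -½ - E/6 - O/6)
(v(b, -5) + 133)² = ((-½ - ⅙*(-5) - ⅙*(-10)) + 133)² = ((-½ + ⅚ + 5/3) + 133)² = (2 + 133)² = 135² = 18225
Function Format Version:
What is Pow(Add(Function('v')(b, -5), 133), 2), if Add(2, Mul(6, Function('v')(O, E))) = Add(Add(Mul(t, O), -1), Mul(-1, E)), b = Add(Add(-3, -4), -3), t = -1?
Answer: 18225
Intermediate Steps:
b = -10 (b = Add(-7, -3) = -10)
Function('v')(O, E) = Add(Rational(-1, 2), Mul(Rational(-1, 6), E), Mul(Rational(-1, 6), O)) (Function('v')(O, E) = Add(Rational(-1, 3), Mul(Rational(1, 6), Add(Add(Mul(-1, O), -1), Mul(-1, E)))) = Add(Rational(-1, 3), Mul(Rational(1, 6), Add(Add(-1, Mul(-1, O)), Mul(-1, E)))) = Add(Rational(-1, 3), Mul(Rational(1, 6), Add(-1, Mul(-1, E), Mul(-1, O)))) = Add(Rational(-1, 3), Add(Rational(-1, 6), Mul(Rational(-1, 6), E), Mul(Rational(-1, 6), O))) = Add(Rational(-1, 2), Mul(Rational(-1, 6), E), Mul(Rational(-1, 6), O)))
Pow(Add(Function('v')(b, -5), 133), 2) = Pow(Add(Add(Rational(-1, 2), Mul(Rational(-1, 6), -5), Mul(Rational(-1, 6), -10)), 133), 2) = Pow(Add(Add(Rational(-1, 2), Rational(5, 6), Rational(5, 3)), 133), 2) = Pow(Add(2, 133), 2) = Pow(135, 2) = 18225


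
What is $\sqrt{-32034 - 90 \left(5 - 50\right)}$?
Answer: $4 i \sqrt{1749} \approx 167.28 i$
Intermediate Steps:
$\sqrt{-32034 - 90 \left(5 - 50\right)} = \sqrt{-32034 - -4050} = \sqrt{-32034 + 4050} = \sqrt{-27984} = 4 i \sqrt{1749}$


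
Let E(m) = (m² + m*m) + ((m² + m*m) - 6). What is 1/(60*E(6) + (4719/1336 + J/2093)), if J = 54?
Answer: 2796248/23162882451 ≈ 0.00012072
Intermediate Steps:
E(m) = -6 + 4*m² (E(m) = (m² + m²) + ((m² + m²) - 6) = 2*m² + (2*m² - 6) = 2*m² + (-6 + 2*m²) = -6 + 4*m²)
1/(60*E(6) + (4719/1336 + J/2093)) = 1/(60*(-6 + 4*6²) + (4719/1336 + 54/2093)) = 1/(60*(-6 + 4*36) + (4719*(1/1336) + 54*(1/2093))) = 1/(60*(-6 + 144) + (4719/1336 + 54/2093)) = 1/(60*138 + 9949011/2796248) = 1/(8280 + 9949011/2796248) = 1/(23162882451/2796248) = 2796248/23162882451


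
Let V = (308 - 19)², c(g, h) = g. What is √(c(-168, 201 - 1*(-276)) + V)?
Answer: √83353 ≈ 288.71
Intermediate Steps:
V = 83521 (V = 289² = 83521)
√(c(-168, 201 - 1*(-276)) + V) = √(-168 + 83521) = √83353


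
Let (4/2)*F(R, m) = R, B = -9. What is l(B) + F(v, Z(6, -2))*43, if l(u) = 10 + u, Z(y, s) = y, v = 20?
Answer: 431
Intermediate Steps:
F(R, m) = R/2
l(B) + F(v, Z(6, -2))*43 = (10 - 9) + ((½)*20)*43 = 1 + 10*43 = 1 + 430 = 431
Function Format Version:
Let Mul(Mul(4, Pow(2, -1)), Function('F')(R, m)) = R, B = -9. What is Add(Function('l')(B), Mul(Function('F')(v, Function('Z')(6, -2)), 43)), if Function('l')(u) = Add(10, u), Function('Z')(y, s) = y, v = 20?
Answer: 431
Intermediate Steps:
Function('F')(R, m) = Mul(Rational(1, 2), R)
Add(Function('l')(B), Mul(Function('F')(v, Function('Z')(6, -2)), 43)) = Add(Add(10, -9), Mul(Mul(Rational(1, 2), 20), 43)) = Add(1, Mul(10, 43)) = Add(1, 430) = 431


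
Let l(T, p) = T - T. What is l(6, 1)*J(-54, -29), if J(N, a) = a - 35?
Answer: 0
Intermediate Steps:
J(N, a) = -35 + a
l(T, p) = 0
l(6, 1)*J(-54, -29) = 0*(-35 - 29) = 0*(-64) = 0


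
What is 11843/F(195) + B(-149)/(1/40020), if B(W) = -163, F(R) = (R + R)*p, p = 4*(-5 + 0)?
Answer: -3913956911/600 ≈ -6.5233e+6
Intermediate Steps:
p = -20 (p = 4*(-5) = -20)
F(R) = -40*R (F(R) = (R + R)*(-20) = (2*R)*(-20) = -40*R)
11843/F(195) + B(-149)/(1/40020) = 11843/((-40*195)) - 163/(1/40020) = 11843/(-7800) - 163/1/40020 = 11843*(-1/7800) - 163*40020 = -911/600 - 6523260 = -3913956911/600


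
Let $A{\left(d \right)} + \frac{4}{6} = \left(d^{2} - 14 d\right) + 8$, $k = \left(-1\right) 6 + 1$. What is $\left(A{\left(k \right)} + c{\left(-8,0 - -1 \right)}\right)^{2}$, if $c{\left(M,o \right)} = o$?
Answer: $\frac{96100}{9} \approx 10678.0$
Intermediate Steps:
$k = -5$ ($k = -6 + 1 = -5$)
$A{\left(d \right)} = \frac{22}{3} + d^{2} - 14 d$ ($A{\left(d \right)} = - \frac{2}{3} + \left(\left(d^{2} - 14 d\right) + 8\right) = - \frac{2}{3} + \left(8 + d^{2} - 14 d\right) = \frac{22}{3} + d^{2} - 14 d$)
$\left(A{\left(k \right)} + c{\left(-8,0 - -1 \right)}\right)^{2} = \left(\left(\frac{22}{3} + \left(-5\right)^{2} - -70\right) + \left(0 - -1\right)\right)^{2} = \left(\left(\frac{22}{3} + 25 + 70\right) + \left(0 + 1\right)\right)^{2} = \left(\frac{307}{3} + 1\right)^{2} = \left(\frac{310}{3}\right)^{2} = \frac{96100}{9}$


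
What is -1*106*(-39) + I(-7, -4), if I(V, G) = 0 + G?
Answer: 4130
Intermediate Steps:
I(V, G) = G
-1*106*(-39) + I(-7, -4) = -1*106*(-39) - 4 = -106*(-39) - 4 = 4134 - 4 = 4130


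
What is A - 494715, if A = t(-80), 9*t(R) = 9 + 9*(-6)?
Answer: -494720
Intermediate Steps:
t(R) = -5 (t(R) = (9 + 9*(-6))/9 = (9 - 54)/9 = (⅑)*(-45) = -5)
A = -5
A - 494715 = -5 - 494715 = -494720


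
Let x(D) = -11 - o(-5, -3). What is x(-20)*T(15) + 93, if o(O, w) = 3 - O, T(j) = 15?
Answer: -192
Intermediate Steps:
x(D) = -19 (x(D) = -11 - (3 - 1*(-5)) = -11 - (3 + 5) = -11 - 1*8 = -11 - 8 = -19)
x(-20)*T(15) + 93 = -19*15 + 93 = -285 + 93 = -192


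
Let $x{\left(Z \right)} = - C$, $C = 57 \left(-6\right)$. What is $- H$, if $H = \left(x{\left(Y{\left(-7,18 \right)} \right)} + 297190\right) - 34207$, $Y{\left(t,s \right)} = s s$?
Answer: $-263325$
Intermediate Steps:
$C = -342$
$Y{\left(t,s \right)} = s^{2}$
$x{\left(Z \right)} = 342$ ($x{\left(Z \right)} = \left(-1\right) \left(-342\right) = 342$)
$H = 263325$ ($H = \left(342 + 297190\right) - 34207 = 297532 - 34207 = 263325$)
$- H = \left(-1\right) 263325 = -263325$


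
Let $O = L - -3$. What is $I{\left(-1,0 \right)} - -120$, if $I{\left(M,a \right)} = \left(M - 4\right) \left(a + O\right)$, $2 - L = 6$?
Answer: $125$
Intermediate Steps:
$L = -4$ ($L = 2 - 6 = -4$)
$O = -1$ ($O = -4 - -3 = -4 + 3 = -1$)
$I{\left(M,a \right)} = \left(-1 + a\right) \left(-4 + M\right)$ ($I{\left(M,a \right)} = \left(M - 4\right) \left(a - 1\right) = \left(-4 + M\right) \left(-1 + a\right) = \left(-1 + a\right) \left(-4 + M\right)$)
$I{\left(-1,0 \right)} - -120 = \left(4 - -1 - 0 - 0\right) - -120 = \left(4 + 1 + 0 + 0\right) + 120 = 5 + 120 = 125$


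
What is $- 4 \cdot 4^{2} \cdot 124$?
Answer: $-7936$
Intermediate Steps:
$- 4 \cdot 4^{2} \cdot 124 = \left(-4\right) 16 \cdot 124 = \left(-64\right) 124 = -7936$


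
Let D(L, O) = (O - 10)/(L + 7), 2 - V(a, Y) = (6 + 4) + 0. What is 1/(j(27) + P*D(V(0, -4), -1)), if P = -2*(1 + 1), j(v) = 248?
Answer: 1/204 ≈ 0.0049020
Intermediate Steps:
V(a, Y) = -8 (V(a, Y) = 2 - ((6 + 4) + 0) = 2 - (10 + 0) = 2 - 1*10 = 2 - 10 = -8)
D(L, O) = (-10 + O)/(7 + L)
P = -4 (P = -2*2 = -4)
1/(j(27) + P*D(V(0, -4), -1)) = 1/(248 - 4*(-10 - 1)/(7 - 8)) = 1/(248 - 4*(-11)/(-1)) = 1/(248 - (-4)*(-11)) = 1/(248 - 4*11) = 1/(248 - 44) = 1/204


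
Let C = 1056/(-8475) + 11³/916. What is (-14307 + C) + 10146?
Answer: -10763982057/2587700 ≈ -4159.7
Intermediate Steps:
C = 3437643/2587700 (C = 1056*(-1/8475) + 1331*(1/916) = -352/2825 + 1331/916 = 3437643/2587700 ≈ 1.3285)
(-14307 + C) + 10146 = (-14307 + 3437643/2587700) + 10146 = -37018786257/2587700 + 10146 = -10763982057/2587700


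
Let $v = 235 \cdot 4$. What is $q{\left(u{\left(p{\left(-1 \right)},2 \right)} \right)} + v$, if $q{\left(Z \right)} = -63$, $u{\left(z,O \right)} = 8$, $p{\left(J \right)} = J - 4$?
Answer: $877$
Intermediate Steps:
$p{\left(J \right)} = -4 + J$ ($p{\left(J \right)} = J - 4 = -4 + J$)
$v = 940$
$q{\left(u{\left(p{\left(-1 \right)},2 \right)} \right)} + v = -63 + 940 = 877$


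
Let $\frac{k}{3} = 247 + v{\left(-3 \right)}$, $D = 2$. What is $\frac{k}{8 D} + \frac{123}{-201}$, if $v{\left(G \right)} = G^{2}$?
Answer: $\frac{3175}{67} \approx 47.388$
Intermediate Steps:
$k = 768$ ($k = 3 \left(247 + \left(-3\right)^{2}\right) = 3 \left(247 + 9\right) = 3 \cdot 256 = 768$)
$\frac{k}{8 D} + \frac{123}{-201} = \frac{768}{8 \cdot 2} + \frac{123}{-201} = \frac{768}{16} + 123 \left(- \frac{1}{201}\right) = 768 \cdot \frac{1}{16} - \frac{41}{67} = 48 - \frac{41}{67} = \frac{3175}{67}$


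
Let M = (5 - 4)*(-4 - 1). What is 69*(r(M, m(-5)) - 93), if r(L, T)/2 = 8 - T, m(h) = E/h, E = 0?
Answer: -5313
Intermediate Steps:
M = -5 (M = 1*(-5) = -5)
m(h) = 0 (m(h) = 0/h = 0)
r(L, T) = 16 - 2*T (r(L, T) = 2*(8 - T) = 16 - 2*T)
69*(r(M, m(-5)) - 93) = 69*((16 - 2*0) - 93) = 69*((16 + 0) - 93) = 69*(16 - 93) = 69*(-77) = -5313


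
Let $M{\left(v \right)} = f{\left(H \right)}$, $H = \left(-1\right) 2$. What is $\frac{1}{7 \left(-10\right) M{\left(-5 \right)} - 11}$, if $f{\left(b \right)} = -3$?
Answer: $\frac{1}{199} \approx 0.0050251$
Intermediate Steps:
$H = -2$
$M{\left(v \right)} = -3$
$\frac{1}{7 \left(-10\right) M{\left(-5 \right)} - 11} = \frac{1}{7 \left(-10\right) \left(-3\right) - 11} = \frac{1}{\left(-70\right) \left(-3\right) - 11} = \frac{1}{210 - 11} = \frac{1}{199}$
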